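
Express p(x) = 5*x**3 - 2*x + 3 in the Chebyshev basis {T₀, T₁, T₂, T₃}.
(3)T₀ + (7/4)T₁ + (5/4)T₃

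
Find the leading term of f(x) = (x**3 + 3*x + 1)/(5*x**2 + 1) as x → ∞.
x/5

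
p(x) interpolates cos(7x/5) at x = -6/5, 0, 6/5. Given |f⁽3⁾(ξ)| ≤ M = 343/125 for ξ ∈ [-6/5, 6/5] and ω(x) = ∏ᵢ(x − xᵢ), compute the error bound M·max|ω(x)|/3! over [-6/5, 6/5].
2744*sqrt(3)/15625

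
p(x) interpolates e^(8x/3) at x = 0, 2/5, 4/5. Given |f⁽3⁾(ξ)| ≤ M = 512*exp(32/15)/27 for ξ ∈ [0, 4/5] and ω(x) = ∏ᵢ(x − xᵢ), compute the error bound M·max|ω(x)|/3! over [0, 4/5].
4096*sqrt(3)*exp(32/15)/91125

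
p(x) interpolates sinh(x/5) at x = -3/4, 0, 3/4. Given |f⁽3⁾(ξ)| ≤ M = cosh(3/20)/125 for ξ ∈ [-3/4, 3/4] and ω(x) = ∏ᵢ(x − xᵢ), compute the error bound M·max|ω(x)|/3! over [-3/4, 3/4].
sqrt(3)*cosh(3/20)/8000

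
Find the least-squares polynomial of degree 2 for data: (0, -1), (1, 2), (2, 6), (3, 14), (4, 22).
-1 + (9/5)x + x²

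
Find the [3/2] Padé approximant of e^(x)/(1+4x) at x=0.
(3299*x**3/76260 + 6429*x**2/25420 + 957*x/1271 + 1)/(-25121*x**2/25420 + 4770*x/1271 + 1)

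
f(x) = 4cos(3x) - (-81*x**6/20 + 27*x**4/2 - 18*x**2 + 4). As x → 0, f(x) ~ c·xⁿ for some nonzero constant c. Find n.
8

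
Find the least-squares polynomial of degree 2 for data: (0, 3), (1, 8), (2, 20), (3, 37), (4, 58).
94/35 + (233/70)x + (37/14)x²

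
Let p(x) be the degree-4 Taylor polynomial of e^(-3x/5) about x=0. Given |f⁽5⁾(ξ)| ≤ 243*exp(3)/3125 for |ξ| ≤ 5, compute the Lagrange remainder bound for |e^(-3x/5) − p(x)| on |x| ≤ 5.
81*exp(3)/40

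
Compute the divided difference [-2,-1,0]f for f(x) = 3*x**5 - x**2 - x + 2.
-46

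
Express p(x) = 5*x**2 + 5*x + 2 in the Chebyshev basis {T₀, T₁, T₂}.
(9/2)T₀ + (5)T₁ + (5/2)T₂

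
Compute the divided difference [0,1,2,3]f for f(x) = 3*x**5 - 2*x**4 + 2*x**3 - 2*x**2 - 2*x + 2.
65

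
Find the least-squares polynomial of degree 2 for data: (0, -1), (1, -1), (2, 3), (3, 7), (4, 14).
-6/5 + (-1/5)x + x²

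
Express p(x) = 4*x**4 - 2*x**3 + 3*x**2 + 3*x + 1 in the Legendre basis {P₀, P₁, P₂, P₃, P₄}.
(14/5)P₀ + (9/5)P₁ + (30/7)P₂ + (-4/5)P₃ + (32/35)P₄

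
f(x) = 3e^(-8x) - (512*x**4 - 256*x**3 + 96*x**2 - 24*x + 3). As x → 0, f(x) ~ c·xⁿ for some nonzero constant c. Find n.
5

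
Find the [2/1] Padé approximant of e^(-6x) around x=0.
(6*x**2 - 4*x + 1)/(2*x + 1)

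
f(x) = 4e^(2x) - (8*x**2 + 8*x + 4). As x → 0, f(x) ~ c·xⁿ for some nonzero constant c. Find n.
3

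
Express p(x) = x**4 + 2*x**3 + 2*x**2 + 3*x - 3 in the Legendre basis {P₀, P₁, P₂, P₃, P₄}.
(-32/15)P₀ + (21/5)P₁ + (40/21)P₂ + (4/5)P₃ + (8/35)P₄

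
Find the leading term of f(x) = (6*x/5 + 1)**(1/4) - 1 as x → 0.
3*x/10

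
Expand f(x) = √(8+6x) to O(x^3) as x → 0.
2*sqrt(2) + 3*sqrt(2)*x/4 - 9*sqrt(2)*x**2/64 + O(x**3)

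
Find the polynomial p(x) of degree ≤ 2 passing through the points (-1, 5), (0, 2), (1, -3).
-x**2 - 4*x + 2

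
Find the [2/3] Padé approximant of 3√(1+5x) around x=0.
(525*x**2/16 + 21*x + 3)/(-25*x**3/32 + 45*x**2/16 + 9*x/2 + 1)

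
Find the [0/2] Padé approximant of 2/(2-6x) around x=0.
1/(1 - 3*x)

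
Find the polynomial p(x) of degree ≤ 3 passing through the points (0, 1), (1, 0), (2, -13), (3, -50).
-2*x**3 + x + 1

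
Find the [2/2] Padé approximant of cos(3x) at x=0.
(1 - 15*x**2/4)/(3*x**2/4 + 1)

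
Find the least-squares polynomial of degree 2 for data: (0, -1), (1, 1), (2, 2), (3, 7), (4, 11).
-6/7 + (5/7)x + (4/7)x²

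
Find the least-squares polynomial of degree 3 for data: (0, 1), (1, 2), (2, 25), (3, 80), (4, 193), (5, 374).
55/63 + (-416/189)x + (10/9)x² + (77/27)x³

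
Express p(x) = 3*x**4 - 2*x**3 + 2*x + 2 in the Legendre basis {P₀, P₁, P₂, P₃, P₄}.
(13/5)P₀ + (4/5)P₁ + (12/7)P₂ + (-4/5)P₃ + (24/35)P₄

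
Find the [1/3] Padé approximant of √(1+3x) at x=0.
(21*x/8 + 1)/(27*x**3/64 - 9*x**2/16 + 9*x/8 + 1)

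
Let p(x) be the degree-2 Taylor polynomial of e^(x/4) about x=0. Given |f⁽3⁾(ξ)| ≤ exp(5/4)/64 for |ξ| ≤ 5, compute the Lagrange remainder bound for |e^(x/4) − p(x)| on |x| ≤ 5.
125*exp(5/4)/384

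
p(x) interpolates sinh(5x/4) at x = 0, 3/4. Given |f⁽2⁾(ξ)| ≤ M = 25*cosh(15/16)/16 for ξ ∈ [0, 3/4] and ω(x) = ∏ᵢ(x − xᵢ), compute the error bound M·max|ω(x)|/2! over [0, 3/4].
225*cosh(15/16)/2048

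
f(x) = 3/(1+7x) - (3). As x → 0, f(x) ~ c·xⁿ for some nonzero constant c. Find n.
1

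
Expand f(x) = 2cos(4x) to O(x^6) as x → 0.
2 - 16*x**2 + 64*x**4/3 + O(x**6)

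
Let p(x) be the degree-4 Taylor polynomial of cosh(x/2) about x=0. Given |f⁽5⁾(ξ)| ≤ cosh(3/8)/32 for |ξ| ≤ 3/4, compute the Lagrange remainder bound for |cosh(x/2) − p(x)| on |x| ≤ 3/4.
81*cosh(3/8)/1310720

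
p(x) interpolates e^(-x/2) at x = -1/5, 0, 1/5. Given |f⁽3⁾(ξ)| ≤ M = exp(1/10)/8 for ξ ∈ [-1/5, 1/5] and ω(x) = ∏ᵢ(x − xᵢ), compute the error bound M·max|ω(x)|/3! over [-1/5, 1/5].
sqrt(3)*exp(1/10)/27000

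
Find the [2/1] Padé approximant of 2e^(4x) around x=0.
(16*x**2/3 + 16*x/3 + 2)/(1 - 4*x/3)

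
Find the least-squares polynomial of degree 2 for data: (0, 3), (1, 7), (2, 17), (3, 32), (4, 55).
22/7 + (43/70)x + (43/14)x²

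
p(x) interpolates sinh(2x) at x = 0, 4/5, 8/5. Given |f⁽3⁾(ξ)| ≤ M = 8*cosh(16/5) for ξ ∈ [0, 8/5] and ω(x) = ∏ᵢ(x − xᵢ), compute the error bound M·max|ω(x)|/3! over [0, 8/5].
512*sqrt(3)*cosh(16/5)/3375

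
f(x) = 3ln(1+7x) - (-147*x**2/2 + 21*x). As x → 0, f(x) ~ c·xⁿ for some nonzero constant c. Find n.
3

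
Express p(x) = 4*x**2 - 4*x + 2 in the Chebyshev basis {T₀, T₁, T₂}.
(4)T₀ + (-4)T₁ + (2)T₂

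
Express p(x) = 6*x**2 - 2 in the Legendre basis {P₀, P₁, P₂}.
(4)P₂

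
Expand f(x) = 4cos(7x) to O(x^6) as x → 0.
4 - 98*x**2 + 2401*x**4/6 + O(x**6)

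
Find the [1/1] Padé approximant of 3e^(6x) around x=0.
(9*x + 3)/(1 - 3*x)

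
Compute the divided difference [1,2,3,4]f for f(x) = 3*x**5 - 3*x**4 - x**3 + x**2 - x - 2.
164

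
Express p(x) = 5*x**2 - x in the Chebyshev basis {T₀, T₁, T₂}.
(5/2)T₀ - T₁ + (5/2)T₂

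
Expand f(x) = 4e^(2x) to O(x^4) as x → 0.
4 + 8*x + 8*x**2 + 16*x**3/3 + O(x**4)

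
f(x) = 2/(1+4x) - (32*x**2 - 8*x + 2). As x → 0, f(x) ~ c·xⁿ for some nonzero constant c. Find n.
3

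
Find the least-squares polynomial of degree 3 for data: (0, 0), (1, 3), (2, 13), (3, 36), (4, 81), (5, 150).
13/126 + (767/756)x + (155/252)x² + (28/27)x³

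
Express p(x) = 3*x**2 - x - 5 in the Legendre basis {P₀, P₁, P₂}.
(-4)P₀ - P₁ + (2)P₂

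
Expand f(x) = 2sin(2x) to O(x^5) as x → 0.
4*x - 8*x**3/3 + O(x**5)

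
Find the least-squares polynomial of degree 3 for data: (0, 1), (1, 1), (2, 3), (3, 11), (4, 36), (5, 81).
41/42 + (493/252)x + (-121/42)x² + (41/36)x³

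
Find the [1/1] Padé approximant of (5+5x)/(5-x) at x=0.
(x + 1)/(1 - x/5)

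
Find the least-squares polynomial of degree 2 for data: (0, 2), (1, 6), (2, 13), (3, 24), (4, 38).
71/35 + (15/7)x + (12/7)x²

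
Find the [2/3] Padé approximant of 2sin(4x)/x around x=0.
(8 - 224*x**2/15)/(4*x**2/5 + 1)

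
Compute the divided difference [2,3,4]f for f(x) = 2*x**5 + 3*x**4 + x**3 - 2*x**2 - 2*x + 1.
742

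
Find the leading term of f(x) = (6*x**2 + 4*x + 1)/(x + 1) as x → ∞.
6*x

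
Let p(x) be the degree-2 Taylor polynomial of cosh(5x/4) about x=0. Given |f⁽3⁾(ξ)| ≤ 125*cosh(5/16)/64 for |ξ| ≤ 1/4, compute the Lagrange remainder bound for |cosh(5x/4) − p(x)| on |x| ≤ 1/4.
125*cosh(5/16)/24576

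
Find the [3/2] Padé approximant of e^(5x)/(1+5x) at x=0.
(200*x**3/33 + 285*x**2/44 + 42*x/11 + 1)/(-265*x**2/44 + 42*x/11 + 1)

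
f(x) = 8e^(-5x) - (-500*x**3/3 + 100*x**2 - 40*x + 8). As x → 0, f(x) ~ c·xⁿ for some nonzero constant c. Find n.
4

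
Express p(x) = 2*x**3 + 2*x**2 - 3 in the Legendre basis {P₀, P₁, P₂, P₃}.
(-7/3)P₀ + (6/5)P₁ + (4/3)P₂ + (4/5)P₃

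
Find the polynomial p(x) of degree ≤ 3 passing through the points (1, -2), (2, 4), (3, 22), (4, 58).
x**3 - x - 2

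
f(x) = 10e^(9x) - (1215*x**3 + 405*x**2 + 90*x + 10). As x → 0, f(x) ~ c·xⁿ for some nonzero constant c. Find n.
4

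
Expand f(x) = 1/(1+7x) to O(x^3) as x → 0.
1 - 7*x + 49*x**2 + O(x**3)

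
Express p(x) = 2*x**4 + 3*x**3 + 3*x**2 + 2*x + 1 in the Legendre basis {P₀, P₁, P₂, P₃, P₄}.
(12/5)P₀ + (19/5)P₁ + (22/7)P₂ + (6/5)P₃ + (16/35)P₄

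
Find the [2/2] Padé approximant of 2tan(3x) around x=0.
6*x/(1 - 3*x**2)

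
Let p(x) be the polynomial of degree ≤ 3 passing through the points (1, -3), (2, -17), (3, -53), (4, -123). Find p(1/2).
-1/2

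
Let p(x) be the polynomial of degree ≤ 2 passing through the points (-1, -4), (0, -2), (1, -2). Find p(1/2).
-7/4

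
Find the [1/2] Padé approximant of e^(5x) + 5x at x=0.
(185*x/21 + 1)/(-25*x**2/42 - 25*x/21 + 1)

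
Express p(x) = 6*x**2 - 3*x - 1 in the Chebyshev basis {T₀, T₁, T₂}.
(2)T₀ + (-3)T₁ + (3)T₂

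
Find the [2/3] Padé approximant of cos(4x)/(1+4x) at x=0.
(1 - 20*x**2/3)/(16*x**3/3 + 4*x**2/3 + 4*x + 1)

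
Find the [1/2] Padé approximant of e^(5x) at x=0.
(5*x/3 + 1)/(25*x**2/6 - 10*x/3 + 1)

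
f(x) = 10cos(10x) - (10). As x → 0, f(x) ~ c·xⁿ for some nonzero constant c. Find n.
2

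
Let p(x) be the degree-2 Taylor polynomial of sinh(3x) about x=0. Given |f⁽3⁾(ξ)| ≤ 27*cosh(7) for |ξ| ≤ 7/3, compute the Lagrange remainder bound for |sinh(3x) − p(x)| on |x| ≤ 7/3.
343*cosh(7)/6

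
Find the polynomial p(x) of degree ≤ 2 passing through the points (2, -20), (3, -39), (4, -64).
-3*x**2 - 4*x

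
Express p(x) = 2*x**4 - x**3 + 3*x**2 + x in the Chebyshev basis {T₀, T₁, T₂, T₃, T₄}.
(9/4)T₀ + (1/4)T₁ + (5/2)T₂ + (-1/4)T₃ + (1/4)T₄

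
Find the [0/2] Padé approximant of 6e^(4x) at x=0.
6/(8*x**2 - 4*x + 1)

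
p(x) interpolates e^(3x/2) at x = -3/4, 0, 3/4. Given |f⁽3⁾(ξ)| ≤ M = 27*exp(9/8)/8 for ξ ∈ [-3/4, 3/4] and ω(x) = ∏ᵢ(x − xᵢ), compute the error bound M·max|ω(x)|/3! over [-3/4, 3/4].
27*sqrt(3)*exp(9/8)/512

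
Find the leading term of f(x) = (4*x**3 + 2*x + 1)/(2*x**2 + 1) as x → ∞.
2*x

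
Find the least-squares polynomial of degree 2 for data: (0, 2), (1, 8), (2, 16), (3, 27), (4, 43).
16/7 + (247/70)x + (23/14)x²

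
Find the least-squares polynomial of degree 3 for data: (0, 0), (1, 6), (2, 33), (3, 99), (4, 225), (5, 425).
13/126 + (767/756)x + (407/252)x² + (82/27)x³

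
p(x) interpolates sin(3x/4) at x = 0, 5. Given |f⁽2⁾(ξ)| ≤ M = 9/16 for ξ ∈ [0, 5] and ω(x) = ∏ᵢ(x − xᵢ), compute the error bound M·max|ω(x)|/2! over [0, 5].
225/128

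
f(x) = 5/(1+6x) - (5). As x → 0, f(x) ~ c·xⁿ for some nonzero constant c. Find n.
1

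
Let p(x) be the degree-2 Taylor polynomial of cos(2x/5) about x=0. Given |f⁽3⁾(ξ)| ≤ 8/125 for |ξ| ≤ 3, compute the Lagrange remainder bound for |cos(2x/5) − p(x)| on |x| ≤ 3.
36/125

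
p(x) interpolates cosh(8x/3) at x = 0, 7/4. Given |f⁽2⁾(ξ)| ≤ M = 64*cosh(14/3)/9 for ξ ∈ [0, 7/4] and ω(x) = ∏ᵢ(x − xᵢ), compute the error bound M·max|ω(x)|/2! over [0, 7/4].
49*cosh(14/3)/18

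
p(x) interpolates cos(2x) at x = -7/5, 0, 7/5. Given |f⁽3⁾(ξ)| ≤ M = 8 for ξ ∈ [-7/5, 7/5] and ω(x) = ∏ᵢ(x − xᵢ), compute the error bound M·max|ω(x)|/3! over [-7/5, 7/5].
2744*sqrt(3)/3375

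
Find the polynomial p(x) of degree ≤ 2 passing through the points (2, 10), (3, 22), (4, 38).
2*x**2 + 2*x - 2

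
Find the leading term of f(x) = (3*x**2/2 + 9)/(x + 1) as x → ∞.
3*x/2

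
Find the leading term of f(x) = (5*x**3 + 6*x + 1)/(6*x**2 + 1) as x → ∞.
5*x/6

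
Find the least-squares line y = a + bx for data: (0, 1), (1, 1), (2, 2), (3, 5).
a = 3/10, b = 13/10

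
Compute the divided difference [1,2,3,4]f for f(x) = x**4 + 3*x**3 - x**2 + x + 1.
13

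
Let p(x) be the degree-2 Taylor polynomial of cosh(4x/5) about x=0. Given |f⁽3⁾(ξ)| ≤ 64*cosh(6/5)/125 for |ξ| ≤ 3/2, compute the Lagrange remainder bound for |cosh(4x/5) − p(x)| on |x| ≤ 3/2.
36*cosh(6/5)/125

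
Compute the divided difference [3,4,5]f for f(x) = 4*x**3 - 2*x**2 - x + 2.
46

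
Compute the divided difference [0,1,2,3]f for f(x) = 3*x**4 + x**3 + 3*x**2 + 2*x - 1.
19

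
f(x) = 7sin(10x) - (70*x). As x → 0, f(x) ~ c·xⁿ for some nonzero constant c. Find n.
3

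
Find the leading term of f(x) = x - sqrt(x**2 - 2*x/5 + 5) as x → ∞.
1/5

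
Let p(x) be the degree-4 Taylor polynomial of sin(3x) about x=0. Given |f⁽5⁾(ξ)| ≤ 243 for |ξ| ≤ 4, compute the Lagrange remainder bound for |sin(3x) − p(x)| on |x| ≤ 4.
10368/5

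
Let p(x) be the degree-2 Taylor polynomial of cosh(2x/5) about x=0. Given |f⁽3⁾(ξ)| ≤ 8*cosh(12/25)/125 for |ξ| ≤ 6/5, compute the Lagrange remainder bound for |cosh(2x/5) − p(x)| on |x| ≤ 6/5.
288*cosh(12/25)/15625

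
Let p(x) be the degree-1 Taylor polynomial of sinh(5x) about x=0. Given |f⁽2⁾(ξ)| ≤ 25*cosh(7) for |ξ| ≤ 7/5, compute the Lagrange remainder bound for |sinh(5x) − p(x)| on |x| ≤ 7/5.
49*cosh(7)/2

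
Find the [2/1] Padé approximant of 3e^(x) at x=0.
(x**2/2 + 2*x + 3)/(1 - x/3)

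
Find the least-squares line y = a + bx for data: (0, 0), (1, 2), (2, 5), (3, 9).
a = -1/2, b = 3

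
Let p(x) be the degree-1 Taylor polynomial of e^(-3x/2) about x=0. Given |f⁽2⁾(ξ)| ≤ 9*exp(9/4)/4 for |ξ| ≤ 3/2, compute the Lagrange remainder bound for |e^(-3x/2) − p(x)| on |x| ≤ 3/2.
81*exp(9/4)/32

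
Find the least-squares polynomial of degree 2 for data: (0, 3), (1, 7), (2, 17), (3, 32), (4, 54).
107/35 + (69/70)x + (41/14)x²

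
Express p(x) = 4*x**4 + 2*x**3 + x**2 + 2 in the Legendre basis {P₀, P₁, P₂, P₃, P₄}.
(47/15)P₀ + (6/5)P₁ + (62/21)P₂ + (4/5)P₃ + (32/35)P₄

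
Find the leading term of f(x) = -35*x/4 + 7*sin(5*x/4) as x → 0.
-875*x**3/384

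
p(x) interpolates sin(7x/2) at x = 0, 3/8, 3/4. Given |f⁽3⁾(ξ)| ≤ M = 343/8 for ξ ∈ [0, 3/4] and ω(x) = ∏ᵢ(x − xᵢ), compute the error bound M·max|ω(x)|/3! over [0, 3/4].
343*sqrt(3)/4096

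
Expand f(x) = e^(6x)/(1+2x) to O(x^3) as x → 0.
1 + 4*x + 10*x**2 + O(x**3)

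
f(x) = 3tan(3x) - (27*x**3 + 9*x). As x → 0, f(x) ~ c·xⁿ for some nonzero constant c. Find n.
5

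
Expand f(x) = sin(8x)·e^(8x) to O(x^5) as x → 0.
8*x + 64*x**2 + 512*x**3/3 + O(x**5)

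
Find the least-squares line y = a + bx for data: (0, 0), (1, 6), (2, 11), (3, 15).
a = 1/2, b = 5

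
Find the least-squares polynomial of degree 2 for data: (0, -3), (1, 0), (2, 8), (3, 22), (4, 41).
-104/35 + (1/7)x + (19/7)x²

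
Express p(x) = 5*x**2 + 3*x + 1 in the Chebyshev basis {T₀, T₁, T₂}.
(7/2)T₀ + (3)T₁ + (5/2)T₂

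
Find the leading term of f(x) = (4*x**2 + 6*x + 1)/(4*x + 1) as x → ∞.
x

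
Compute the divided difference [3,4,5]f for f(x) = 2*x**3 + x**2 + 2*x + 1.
25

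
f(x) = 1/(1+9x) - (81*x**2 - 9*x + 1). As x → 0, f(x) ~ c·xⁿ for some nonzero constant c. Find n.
3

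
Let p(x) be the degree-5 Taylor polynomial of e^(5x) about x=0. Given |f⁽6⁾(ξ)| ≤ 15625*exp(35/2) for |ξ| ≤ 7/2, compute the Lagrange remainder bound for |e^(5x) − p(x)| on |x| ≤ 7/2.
367653125*exp(35/2)/9216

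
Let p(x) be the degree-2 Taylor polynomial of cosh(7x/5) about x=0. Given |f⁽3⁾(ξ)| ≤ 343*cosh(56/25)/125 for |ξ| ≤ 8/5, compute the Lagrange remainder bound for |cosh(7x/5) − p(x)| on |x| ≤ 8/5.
87808*cosh(56/25)/46875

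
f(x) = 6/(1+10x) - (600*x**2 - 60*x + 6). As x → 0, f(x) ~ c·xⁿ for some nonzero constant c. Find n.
3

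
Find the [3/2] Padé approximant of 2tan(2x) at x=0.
(-16*x**3/15 + 4*x)/(1 - 8*x**2/5)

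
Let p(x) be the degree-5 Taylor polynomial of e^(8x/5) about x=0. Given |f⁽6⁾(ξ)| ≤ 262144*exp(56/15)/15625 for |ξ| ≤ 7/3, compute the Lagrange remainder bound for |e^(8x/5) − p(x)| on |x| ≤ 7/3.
1927561216*exp(56/15)/512578125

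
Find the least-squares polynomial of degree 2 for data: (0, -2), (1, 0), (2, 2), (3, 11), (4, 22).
-57/35 + (-87/70)x + (25/14)x²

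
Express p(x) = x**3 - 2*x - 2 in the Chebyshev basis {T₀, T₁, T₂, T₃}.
(-2)T₀ + (-5/4)T₁ + (1/4)T₃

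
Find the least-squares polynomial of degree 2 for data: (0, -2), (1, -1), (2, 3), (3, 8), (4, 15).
-15/7 + (41/70)x + (13/14)x²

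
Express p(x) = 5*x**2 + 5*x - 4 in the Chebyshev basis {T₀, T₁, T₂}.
(-3/2)T₀ + (5)T₁ + (5/2)T₂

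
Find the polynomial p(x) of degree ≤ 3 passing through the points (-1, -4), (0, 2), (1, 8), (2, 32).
3*x**3 + 3*x + 2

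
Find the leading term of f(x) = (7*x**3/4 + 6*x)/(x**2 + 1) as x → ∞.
7*x/4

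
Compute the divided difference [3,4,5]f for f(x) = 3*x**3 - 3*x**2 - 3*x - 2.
33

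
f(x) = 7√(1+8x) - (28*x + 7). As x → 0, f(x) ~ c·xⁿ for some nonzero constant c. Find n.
2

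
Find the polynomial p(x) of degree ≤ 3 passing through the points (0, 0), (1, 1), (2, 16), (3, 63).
3*x**3 - 2*x**2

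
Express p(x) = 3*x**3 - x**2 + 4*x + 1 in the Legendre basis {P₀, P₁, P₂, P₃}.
(2/3)P₀ + (29/5)P₁ + (-2/3)P₂ + (6/5)P₃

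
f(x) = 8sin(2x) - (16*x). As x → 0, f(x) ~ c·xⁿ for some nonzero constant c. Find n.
3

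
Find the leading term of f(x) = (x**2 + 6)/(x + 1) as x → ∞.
x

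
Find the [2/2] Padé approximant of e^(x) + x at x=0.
(5*x**2/12 + 2*x + 1)/(1 - x**2/12)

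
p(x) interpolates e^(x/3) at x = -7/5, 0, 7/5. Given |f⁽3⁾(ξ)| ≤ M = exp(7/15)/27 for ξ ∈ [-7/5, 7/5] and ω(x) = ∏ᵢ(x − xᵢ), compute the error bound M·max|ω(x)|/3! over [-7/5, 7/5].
343*sqrt(3)*exp(7/15)/91125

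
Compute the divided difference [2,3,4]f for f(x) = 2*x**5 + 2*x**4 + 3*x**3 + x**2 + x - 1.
708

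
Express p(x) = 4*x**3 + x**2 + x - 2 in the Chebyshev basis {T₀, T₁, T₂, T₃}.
(-3/2)T₀ + (4)T₁ + (1/2)T₂ + T₃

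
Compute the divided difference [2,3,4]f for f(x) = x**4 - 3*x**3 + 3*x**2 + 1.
31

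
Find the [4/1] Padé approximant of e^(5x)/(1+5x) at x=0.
(6625*x**4/216 + 175*x**3/9 + 25*x**2/2 + 44*x/9 + 1)/(44*x/9 + 1)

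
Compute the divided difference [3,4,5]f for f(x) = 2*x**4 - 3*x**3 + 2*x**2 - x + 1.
160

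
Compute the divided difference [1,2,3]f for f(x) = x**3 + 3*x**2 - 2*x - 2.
9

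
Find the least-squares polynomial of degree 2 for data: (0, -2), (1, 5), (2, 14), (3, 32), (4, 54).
-57/35 + (193/70)x + (39/14)x²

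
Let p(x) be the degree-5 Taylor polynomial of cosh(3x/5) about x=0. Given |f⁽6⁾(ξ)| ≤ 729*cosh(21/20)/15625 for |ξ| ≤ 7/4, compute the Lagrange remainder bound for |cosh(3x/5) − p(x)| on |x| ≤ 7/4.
9529569*cosh(21/20)/5120000000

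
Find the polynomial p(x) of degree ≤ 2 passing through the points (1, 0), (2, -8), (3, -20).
-2*x**2 - 2*x + 4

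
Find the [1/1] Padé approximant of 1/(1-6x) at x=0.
1/(1 - 6*x)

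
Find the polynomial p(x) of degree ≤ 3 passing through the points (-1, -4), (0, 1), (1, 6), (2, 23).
2*x**3 + 3*x + 1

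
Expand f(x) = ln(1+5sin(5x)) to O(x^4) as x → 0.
25*x - 625*x**2/2 + 30625*x**3/6 + O(x**4)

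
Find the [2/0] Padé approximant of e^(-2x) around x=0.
2*x**2 - 2*x + 1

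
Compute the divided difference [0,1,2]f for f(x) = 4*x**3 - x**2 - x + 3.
11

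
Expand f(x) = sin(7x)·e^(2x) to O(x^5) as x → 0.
7*x + 14*x**2 - 259*x**3/6 - 105*x**4 + O(x**5)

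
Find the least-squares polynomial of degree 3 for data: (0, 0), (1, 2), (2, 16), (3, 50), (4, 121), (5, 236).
-5/126 + (641/756)x + (-31/63)x² + (211/108)x³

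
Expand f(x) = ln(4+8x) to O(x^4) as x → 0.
log(4) + 2*x - 2*x**2 + 8*x**3/3 + O(x**4)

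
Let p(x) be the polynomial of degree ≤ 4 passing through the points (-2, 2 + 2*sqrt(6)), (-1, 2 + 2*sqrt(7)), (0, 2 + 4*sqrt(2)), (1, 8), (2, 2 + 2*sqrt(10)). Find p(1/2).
-5*sqrt(7)/16 - 5*sqrt(10)/64 + 3*sqrt(6)/64 + 45*sqrt(2)/16 + 77/16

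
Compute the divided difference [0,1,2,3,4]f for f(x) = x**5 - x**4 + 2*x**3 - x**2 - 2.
9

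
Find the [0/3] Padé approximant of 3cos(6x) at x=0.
3/(18*x**2 + 1)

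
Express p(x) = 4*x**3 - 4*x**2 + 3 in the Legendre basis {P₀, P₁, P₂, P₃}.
(5/3)P₀ + (12/5)P₁ + (-8/3)P₂ + (8/5)P₃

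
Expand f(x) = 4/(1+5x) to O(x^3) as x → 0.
4 - 20*x + 100*x**2 + O(x**3)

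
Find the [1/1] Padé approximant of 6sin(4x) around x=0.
24*x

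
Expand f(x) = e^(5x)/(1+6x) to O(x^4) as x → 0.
1 - x + 37*x**2/2 - 541*x**3/6 + O(x**4)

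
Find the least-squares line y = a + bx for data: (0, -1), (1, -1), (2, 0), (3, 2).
a = -3/2, b = 1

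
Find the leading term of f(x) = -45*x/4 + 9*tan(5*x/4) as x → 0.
375*x**3/64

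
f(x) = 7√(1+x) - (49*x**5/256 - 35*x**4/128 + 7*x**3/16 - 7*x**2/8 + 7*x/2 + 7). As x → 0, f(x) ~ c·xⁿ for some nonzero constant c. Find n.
6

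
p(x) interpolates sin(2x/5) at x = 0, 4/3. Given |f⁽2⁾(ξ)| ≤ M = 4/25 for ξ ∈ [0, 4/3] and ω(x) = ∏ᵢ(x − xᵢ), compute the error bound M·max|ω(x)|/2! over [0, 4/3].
8/225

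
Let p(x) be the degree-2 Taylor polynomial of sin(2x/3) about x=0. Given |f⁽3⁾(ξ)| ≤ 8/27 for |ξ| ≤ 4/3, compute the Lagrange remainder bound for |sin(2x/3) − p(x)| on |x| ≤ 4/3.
256/2187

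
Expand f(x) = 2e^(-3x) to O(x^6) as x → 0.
2 - 6*x + 9*x**2 - 9*x**3 + 27*x**4/4 - 81*x**5/20 + O(x**6)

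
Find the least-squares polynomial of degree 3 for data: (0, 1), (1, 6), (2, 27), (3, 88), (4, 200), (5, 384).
151/126 + (41/108)x + (47/63)x² + (313/108)x³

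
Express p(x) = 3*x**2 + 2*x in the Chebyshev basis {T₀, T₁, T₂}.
(3/2)T₀ + (2)T₁ + (3/2)T₂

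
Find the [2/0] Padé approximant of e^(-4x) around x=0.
8*x**2 - 4*x + 1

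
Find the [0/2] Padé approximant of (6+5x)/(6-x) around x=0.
1/(5*x**2/6 - x + 1)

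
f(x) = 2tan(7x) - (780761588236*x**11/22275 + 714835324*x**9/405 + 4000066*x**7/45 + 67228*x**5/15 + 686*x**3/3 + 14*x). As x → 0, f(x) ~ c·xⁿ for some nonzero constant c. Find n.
13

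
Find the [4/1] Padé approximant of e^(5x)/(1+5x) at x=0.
(6625*x**4/216 + 175*x**3/9 + 25*x**2/2 + 44*x/9 + 1)/(44*x/9 + 1)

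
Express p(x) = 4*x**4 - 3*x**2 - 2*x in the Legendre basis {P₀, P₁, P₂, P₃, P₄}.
(-1/5)P₀ + (-2)P₁ + (2/7)P₂ + (32/35)P₄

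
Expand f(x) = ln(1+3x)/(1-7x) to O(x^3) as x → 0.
3*x + 33*x**2/2 + O(x**3)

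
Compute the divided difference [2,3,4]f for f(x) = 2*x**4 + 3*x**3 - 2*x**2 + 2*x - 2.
135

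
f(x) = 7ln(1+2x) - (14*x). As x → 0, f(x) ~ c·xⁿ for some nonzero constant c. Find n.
2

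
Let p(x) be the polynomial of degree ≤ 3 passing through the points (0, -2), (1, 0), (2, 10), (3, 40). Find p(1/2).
-5/4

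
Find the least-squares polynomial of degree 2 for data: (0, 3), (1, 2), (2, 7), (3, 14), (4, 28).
104/35 + (-103/35)x + (16/7)x²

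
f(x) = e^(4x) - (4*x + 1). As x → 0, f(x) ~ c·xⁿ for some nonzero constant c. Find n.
2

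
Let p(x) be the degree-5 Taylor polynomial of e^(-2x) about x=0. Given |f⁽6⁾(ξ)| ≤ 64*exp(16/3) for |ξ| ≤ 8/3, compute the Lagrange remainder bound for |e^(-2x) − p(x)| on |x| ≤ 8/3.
1048576*exp(16/3)/32805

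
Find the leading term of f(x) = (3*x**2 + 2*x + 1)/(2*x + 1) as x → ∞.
3*x/2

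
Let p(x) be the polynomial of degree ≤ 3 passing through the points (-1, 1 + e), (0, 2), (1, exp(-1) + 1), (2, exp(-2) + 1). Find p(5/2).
(-35*e + 35 + (37 - 5*e)*exp(2))*exp(-2)/16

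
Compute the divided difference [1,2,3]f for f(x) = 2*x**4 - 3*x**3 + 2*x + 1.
32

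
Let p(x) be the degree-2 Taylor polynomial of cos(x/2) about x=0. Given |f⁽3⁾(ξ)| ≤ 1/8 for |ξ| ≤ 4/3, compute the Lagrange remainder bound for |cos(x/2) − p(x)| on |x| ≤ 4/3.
4/81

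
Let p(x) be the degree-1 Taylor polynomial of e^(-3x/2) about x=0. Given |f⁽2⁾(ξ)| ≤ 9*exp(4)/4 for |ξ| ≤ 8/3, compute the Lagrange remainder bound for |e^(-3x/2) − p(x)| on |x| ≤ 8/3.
8*exp(4)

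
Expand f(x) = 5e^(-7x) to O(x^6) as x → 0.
5 - 35*x + 245*x**2/2 - 1715*x**3/6 + 12005*x**4/24 - 16807*x**5/24 + O(x**6)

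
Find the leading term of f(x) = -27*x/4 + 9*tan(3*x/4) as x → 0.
81*x**3/64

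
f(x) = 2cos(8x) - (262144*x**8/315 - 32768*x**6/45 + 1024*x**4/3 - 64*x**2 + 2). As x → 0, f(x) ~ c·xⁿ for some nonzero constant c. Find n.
10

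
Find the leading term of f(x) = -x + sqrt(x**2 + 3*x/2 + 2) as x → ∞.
3/4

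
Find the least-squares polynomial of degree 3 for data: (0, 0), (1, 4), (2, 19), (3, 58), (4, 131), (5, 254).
-1/14 + (251/84)x + (-6/7)x² + (25/12)x³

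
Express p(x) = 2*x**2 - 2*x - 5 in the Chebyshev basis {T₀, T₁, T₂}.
(-4)T₀ + (-2)T₁ + T₂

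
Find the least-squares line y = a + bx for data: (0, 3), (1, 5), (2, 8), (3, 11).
a = 27/10, b = 27/10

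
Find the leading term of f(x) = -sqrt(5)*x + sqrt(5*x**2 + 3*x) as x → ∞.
3*sqrt(5)/10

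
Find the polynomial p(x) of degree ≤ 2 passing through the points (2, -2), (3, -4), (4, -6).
2 - 2*x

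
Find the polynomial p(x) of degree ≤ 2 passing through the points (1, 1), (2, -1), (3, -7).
-2*x**2 + 4*x - 1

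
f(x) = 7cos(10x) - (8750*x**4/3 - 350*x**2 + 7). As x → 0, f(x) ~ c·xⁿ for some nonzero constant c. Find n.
6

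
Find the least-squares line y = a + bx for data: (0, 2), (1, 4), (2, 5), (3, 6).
a = 23/10, b = 13/10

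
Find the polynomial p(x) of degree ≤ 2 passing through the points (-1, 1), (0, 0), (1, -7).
-3*x**2 - 4*x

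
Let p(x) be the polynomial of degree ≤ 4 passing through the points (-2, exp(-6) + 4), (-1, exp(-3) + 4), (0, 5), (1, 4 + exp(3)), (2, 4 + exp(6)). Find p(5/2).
5*(-84*exp(9) - 36*exp(3) + 7 + 178*exp(6) + 63*exp(12))*exp(-6)/128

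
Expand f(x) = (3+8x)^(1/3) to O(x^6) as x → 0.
3**(1/3) + 8*3**(1/3)*x/9 - 64*3**(1/3)*x**2/81 + 2560*3**(1/3)*x**3/2187 - 40960*3**(1/3)*x**4/19683 + 720896*3**(1/3)*x**5/177147 + O(x**6)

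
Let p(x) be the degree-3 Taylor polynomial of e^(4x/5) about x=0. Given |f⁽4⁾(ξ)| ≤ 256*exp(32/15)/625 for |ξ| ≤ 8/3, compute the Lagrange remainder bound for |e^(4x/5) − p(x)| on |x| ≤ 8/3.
131072*exp(32/15)/151875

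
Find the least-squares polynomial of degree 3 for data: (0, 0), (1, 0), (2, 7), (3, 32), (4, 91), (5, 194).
-1/126 + (133/108)x + (-206/63)x² + (233/108)x³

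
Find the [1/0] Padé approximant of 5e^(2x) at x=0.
10*x + 5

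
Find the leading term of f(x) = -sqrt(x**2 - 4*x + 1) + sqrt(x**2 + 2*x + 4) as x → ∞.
3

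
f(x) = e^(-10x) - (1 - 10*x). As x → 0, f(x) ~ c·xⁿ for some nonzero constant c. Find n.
2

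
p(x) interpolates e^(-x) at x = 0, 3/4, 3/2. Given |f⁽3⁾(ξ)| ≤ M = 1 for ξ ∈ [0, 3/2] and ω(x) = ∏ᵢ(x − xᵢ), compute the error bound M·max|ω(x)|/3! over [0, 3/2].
sqrt(3)/64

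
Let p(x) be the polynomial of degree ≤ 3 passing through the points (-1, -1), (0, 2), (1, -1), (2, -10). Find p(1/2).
5/4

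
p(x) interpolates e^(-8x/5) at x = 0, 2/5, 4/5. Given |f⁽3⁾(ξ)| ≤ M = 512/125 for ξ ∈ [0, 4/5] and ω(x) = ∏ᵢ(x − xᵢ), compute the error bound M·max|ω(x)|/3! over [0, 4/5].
4096*sqrt(3)/421875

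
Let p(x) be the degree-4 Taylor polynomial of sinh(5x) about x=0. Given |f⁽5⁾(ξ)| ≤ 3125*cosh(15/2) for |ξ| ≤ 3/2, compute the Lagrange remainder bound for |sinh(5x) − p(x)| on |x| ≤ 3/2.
50625*cosh(15/2)/256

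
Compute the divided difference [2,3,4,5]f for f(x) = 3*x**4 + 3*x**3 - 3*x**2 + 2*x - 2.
45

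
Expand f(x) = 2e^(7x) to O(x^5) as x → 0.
2 + 14*x + 49*x**2 + 343*x**3/3 + 2401*x**4/12 + O(x**5)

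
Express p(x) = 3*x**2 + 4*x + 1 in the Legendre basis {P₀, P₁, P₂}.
(2)P₀ + (4)P₁ + (2)P₂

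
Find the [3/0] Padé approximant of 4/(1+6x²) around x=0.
4 - 24*x**2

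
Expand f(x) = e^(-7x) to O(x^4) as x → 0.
1 - 7*x + 49*x**2/2 - 343*x**3/6 + O(x**4)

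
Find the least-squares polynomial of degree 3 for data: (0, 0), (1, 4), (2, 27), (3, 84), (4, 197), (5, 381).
-1/18 + (157/108)x + (-5/36)x² + (163/54)x³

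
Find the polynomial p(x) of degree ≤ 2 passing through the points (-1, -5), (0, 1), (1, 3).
-2*x**2 + 4*x + 1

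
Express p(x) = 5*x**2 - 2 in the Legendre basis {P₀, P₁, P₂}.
(-1/3)P₀ + (10/3)P₂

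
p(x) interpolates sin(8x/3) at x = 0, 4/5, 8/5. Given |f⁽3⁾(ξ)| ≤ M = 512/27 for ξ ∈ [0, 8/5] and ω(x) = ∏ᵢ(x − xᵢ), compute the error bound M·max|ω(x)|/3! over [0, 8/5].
32768*sqrt(3)/91125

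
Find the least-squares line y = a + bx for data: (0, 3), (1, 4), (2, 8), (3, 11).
a = 23/10, b = 14/5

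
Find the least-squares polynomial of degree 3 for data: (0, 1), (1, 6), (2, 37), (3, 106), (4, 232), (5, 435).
29/42 + (151/252)x + (235/84)x² + (26/9)x³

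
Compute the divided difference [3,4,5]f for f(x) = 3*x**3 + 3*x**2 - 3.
39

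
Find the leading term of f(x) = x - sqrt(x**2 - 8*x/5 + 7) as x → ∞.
4/5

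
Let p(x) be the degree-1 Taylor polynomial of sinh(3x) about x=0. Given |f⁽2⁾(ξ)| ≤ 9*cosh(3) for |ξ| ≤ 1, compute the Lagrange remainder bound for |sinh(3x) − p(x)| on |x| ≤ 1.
9*cosh(3)/2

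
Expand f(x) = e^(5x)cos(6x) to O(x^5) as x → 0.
1 + 5*x - 11*x**2/2 - 415*x**3/6 - 3479*x**4/24 + O(x**5)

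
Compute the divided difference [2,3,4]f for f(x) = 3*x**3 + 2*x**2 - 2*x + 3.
29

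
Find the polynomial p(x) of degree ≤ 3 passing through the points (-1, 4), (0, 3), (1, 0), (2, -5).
-x**2 - 2*x + 3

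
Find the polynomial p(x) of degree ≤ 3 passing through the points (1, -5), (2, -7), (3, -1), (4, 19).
x**3 - 2*x**2 - 3*x - 1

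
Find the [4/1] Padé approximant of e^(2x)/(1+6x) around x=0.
(14858*x**4/20895 + 27704*x**3/20895 + 13938*x**2/6965 + 13928*x/6965 + 1)/(41788*x/6965 + 1)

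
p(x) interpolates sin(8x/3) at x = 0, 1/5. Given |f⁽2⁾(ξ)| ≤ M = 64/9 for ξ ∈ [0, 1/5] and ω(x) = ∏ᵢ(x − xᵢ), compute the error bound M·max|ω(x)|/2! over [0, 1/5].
8/225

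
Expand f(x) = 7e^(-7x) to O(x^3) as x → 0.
7 - 49*x + 343*x**2/2 + O(x**3)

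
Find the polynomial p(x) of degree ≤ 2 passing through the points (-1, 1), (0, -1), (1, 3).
3*x**2 + x - 1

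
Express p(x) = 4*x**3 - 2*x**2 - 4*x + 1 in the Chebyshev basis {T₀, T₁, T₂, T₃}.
-T₁ - T₂ + T₃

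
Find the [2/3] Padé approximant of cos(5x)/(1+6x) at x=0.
(1 - 125*x**2/12)/(25*x**3/2 + 25*x**2/12 + 6*x + 1)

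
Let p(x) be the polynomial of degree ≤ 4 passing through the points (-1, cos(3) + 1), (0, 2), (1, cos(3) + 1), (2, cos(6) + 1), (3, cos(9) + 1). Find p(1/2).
85*cos(3)/128 - 5*cos(6)/32 + 3*cos(9)/128 + 47/32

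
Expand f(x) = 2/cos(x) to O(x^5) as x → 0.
2 + x**2 + 5*x**4/12 + O(x**5)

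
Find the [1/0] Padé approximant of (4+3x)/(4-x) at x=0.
x + 1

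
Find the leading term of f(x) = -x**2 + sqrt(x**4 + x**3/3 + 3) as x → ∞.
x/6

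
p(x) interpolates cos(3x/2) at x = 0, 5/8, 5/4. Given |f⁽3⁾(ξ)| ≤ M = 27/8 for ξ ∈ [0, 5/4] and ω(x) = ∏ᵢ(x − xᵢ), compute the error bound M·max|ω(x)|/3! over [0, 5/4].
125*sqrt(3)/4096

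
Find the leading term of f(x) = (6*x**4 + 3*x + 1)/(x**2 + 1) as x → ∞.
6*x**2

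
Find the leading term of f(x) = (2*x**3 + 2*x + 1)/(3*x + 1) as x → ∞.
2*x**2/3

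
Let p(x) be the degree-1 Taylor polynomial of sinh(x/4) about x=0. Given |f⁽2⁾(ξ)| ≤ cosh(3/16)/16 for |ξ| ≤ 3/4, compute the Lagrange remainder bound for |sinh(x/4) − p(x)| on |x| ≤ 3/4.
9*cosh(3/16)/512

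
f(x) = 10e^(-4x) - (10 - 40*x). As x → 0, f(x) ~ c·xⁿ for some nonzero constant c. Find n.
2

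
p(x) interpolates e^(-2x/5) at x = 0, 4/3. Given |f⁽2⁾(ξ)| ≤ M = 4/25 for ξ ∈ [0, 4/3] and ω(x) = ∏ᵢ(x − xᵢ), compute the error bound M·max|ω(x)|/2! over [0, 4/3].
8/225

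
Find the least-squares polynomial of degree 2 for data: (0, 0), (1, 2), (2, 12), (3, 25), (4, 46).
-1/7 + (-3/14)x + (41/14)x²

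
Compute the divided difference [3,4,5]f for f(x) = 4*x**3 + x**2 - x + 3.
49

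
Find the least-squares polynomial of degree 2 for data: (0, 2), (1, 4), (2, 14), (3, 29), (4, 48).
11/7 + (39/70)x + (39/14)x²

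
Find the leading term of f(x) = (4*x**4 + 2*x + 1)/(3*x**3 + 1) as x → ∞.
4*x/3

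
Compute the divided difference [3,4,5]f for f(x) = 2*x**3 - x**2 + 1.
23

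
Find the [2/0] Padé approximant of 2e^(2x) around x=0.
4*x**2 + 4*x + 2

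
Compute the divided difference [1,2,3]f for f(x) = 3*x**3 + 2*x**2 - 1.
20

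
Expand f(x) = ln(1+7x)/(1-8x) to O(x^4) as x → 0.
7*x + 63*x**2/2 + 1099*x**3/3 + O(x**4)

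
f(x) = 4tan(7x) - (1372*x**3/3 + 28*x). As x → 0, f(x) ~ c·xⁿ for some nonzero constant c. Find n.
5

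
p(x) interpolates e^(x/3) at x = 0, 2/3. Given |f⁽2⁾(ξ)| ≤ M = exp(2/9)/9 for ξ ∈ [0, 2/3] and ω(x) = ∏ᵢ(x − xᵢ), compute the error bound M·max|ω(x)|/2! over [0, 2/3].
exp(2/9)/162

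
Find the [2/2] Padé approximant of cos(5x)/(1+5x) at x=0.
(-175*x**2/12 + 5*x/6 + 1)/(25*x**2/12 + 35*x/6 + 1)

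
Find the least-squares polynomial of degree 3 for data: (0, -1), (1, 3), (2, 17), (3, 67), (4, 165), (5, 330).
-2/3 + (13/9)x + (-23/12)x² + (107/36)x³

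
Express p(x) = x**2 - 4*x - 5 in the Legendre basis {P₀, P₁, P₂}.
(-14/3)P₀ + (-4)P₁ + (2/3)P₂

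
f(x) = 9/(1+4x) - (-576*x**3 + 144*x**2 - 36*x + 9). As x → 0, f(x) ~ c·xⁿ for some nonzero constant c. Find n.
4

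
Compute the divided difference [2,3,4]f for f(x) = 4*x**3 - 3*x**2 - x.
33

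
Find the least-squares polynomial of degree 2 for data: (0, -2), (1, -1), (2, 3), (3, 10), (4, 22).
-64/35 + (-87/70)x + (25/14)x²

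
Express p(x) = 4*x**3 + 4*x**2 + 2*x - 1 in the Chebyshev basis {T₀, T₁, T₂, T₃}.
T₀ + (5)T₁ + (2)T₂ + T₃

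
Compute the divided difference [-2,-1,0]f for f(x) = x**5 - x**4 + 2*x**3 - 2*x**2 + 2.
-30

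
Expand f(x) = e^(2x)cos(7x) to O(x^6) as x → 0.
1 + 2*x - 45*x**2/2 - 143*x**3/3 + 1241*x**4/24 + 10061*x**5/60 + O(x**6)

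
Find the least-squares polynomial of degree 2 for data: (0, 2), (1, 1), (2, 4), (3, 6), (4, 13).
68/35 + (-111/70)x + (15/14)x²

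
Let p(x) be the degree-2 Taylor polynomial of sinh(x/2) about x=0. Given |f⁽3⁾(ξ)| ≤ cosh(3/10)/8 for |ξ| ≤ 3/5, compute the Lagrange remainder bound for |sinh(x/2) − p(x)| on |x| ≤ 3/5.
9*cosh(3/10)/2000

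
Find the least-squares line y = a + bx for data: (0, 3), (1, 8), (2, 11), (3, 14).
a = 18/5, b = 18/5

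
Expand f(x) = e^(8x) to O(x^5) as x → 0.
1 + 8*x + 32*x**2 + 256*x**3/3 + 512*x**4/3 + O(x**5)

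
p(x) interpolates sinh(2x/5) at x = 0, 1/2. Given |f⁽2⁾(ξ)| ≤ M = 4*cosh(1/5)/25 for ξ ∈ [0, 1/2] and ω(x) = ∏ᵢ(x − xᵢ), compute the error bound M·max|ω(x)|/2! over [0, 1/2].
cosh(1/5)/200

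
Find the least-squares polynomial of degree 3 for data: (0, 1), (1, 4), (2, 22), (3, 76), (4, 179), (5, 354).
1 + (13/14)x + (-15/14)x² + (3)x³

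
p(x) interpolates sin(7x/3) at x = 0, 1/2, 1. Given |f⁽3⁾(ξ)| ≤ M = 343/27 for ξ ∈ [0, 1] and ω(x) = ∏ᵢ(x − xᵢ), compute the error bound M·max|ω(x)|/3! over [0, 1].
343*sqrt(3)/5832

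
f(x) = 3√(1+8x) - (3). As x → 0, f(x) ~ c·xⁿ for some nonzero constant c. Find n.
1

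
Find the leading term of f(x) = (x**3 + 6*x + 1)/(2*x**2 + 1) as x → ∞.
x/2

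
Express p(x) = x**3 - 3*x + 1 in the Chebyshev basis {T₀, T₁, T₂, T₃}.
T₀ + (-9/4)T₁ + (1/4)T₃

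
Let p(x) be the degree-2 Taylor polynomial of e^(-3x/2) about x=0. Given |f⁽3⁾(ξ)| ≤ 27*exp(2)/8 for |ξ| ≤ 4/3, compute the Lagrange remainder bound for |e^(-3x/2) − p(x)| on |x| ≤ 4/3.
4*exp(2)/3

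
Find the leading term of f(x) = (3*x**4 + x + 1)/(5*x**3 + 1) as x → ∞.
3*x/5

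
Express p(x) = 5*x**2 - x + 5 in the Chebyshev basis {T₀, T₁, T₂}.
(15/2)T₀ - T₁ + (5/2)T₂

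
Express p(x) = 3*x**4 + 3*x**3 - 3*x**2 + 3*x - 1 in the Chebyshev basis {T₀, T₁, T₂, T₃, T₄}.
(-11/8)T₀ + (21/4)T₁ + (3/4)T₃ + (3/8)T₄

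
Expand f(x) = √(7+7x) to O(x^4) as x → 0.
sqrt(7) + sqrt(7)*x/2 - sqrt(7)*x**2/8 + sqrt(7)*x**3/16 + O(x**4)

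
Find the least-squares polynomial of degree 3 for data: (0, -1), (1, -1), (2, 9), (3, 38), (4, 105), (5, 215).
-20/21 + (-67/126)x + (-32/21)x² + (37/18)x³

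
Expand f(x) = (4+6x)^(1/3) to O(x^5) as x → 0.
2**(2/3) + 2**(2/3)*x/2 - 2**(2/3)*x**2/4 + 5*2**(2/3)*x**3/24 - 5*2**(2/3)*x**4/24 + O(x**5)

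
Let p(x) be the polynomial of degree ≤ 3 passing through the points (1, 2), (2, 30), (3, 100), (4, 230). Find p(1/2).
-15/8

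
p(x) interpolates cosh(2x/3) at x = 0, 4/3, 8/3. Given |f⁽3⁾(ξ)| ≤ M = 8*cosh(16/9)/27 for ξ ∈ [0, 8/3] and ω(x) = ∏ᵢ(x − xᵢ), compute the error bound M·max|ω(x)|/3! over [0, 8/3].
512*sqrt(3)*cosh(16/9)/19683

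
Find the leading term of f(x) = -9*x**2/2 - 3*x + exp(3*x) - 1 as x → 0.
9*x**3/2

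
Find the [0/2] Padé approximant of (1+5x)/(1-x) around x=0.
1/(30*x**2 - 6*x + 1)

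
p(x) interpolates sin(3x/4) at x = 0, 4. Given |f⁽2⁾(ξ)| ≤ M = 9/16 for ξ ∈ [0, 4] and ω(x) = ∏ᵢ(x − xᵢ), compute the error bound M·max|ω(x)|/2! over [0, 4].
9/8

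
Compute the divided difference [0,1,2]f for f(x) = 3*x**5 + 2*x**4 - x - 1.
59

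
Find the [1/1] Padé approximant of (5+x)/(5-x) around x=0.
(x/5 + 1)/(1 - x/5)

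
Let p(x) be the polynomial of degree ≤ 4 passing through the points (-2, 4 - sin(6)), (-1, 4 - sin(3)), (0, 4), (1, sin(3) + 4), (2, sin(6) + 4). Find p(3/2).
5*sin(6)/16 + 7*sin(3)/8 + 4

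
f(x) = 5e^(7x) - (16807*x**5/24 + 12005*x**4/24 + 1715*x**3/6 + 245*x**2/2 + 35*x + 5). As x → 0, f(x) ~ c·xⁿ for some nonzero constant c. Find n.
6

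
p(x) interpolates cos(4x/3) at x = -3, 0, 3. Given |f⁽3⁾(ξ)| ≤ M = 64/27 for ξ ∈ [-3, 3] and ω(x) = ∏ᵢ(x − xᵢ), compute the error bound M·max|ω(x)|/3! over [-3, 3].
64*sqrt(3)/27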